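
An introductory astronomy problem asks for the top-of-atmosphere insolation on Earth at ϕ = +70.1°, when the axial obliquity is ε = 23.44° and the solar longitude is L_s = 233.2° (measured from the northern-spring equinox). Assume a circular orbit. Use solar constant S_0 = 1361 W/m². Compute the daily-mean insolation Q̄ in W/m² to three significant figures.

Solar declination: sin δ = sin ε · sin L_s = sin 23.44° × sin 233.2° = -0.31852, so δ = -18.574°.
cos h₀ = −tan(+70.1°) tan(-18.574°) = 0.9283, h₀ = 0.3811 rad.
Bracket: h₀ sin ϕ sin δ + cos ϕ cos δ sin h₀ = 0.3811×0.94029×-0.31852 + 0.34038×0.94792×0.37195 = -0.114140 + 0.120011 = 0.005871.
Q̄ = (S_0/π) × [bracket] = (1361/π) × 0.005871 = 2.543 W/m².

Q̄ ≈ 2.54 W/m²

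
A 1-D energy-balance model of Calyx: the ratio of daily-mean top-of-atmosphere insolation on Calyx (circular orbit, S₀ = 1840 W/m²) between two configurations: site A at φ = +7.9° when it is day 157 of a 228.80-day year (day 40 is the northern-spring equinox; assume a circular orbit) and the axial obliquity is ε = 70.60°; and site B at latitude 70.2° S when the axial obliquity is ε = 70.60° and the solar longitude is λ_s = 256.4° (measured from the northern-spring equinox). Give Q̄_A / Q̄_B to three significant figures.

Q̄_A / Q̄_B ≈ 0.359

— Configuration A (φ=+7.9°):
Solar longitude: λ_s = 360° × (157 − 40)/228.80 = 184.091°.
sin δ = sin 70.60° × sin 184.091° = -0.06729, so δ = -3.858°.
cos H₀ = −tan(+7.9°) tan(-3.858°) = 0.0094, H₀ = 1.5614 rad.
Bracket: H₀ sin φ sin δ + cos φ cos δ sin H₀ = 1.5614×0.13744×-0.06729 + 0.99051×0.99773×0.99996 = -0.014440 + 0.988222 = 0.973782.
Q̄ = (S₀/π) × [bracket] = (1840/π) × 0.973782 = 570.33 W/m².
— Configuration B (φ=-70.2°):
Solar declination: sin δ = sin ε · sin λ_s = sin 70.60° × sin 256.4° = -0.91678, so δ = -66.459°.
cos H₀ = −tan(-70.2°) tan(-66.459°) = -6.3756 ≤ −1 ⇒ polar day, H₀ = π.
Bracket: H₀ sin φ sin δ + cos φ cos δ sin H₀ = 3.1416×-0.94088×-0.91678 + 0.33874×0.39940×0.00000 = 2.709881 + 0.000000 = 2.709881.
Q̄ = (S₀/π) × [bracket] = (1840/π) × 2.709881 = 1587.2 W/m².
Ratio Q̄_A / Q̄_B = 570.33 / 1587.2 = 0.3593.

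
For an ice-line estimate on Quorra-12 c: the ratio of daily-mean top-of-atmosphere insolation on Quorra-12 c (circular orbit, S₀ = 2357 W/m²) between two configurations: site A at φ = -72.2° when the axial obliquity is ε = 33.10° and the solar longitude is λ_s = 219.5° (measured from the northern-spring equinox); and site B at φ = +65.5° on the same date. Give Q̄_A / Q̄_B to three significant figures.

— Configuration A (φ=-72.2°):
Solar declination: sin δ = sin ε · sin λ_s = sin 33.10° × sin 219.5° = -0.34736, so δ = -20.326°.
cos H₀ = −tan(-72.2°) tan(-20.326°) = -1.1538 ≤ −1 ⇒ polar day, H₀ = π.
Bracket: H₀ sin φ sin δ + cos φ cos δ sin H₀ = 3.1416×-0.95213×-0.34736 + 0.30570×0.93773×0.00000 = 1.039027 + 0.000000 = 1.039027.
Q̄ = (S₀/π) × [bracket] = (2357/π) × 1.039027 = 779.54 W/m².
— Configuration B (φ=+65.5°):
cos H₀ = −tan(+65.5°) tan(-20.326°) = 0.8128, H₀ = 0.6218 rad.
Bracket: H₀ sin φ sin δ + cos φ cos δ sin H₀ = 0.6218×0.90996×-0.34736 + 0.41469×0.93773×0.58249 = -0.196541 + 0.226511 = 0.029970.
Q̄ = (S₀/π) × [bracket] = (2357/π) × 0.029970 = 22.485 W/m².
Ratio Q̄_A / Q̄_B = 779.54 / 22.485 = 34.67.

Q̄_A / Q̄_B ≈ 34.7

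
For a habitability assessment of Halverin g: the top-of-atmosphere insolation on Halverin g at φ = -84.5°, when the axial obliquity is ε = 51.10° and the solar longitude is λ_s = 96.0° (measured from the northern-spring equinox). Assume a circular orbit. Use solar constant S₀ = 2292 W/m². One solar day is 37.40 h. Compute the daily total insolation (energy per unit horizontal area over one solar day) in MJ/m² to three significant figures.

0.00 MJ/m²

Solar declination: sin δ = sin ε · sin λ_s = sin 51.10° × sin 96.0° = 0.77398, so δ = +50.713°.
cos H₀ = −tan(-84.5°) tan(+50.713°) = 12.6942 ≥ 1 ⇒ polar night, H₀ = 0 and Q̄ = 0.
Daily total = Q̄ × 37.40 h × 3600 s/h = 0.00 MJ/m².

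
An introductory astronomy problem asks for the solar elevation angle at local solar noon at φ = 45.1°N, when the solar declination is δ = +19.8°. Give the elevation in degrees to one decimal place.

At local noon the hour angle is zero, so the zenith angle equals |φ − δ| = |+45.1° − (+19.800°)| = 25.300°.
Elevation = 90° − 25.300° = 64.7°.

64.7°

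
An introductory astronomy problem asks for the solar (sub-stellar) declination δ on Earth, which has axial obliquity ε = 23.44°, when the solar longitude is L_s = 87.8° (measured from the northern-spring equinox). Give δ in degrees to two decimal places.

δ = +23.42°

sin δ = sin ε · sin L_s = sin 23.44° × sin 87.8° = 0.397495.
δ = arcsin(0.397495) = +23.42°.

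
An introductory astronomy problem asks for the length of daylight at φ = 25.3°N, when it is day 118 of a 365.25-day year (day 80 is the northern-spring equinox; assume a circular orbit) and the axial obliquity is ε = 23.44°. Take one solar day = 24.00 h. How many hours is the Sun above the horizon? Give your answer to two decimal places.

Solar longitude: λ_s = 360° × (118 − 80)/365.25 = 37.454°.
sin δ = sin 23.44° × sin 37.454° = 0.24190, so δ = +13.999°.
cos H₀ = −tan φ · tan δ = −tan(+25.3°) × tan(+13.999°) = -0.1178, so H₀ = 1.6889 rad = 96.77°.
Daylight = 2H₀/(2π) × 24.00 h = (1.6889/π) × 24.00 = 12.90 h.

12.90 h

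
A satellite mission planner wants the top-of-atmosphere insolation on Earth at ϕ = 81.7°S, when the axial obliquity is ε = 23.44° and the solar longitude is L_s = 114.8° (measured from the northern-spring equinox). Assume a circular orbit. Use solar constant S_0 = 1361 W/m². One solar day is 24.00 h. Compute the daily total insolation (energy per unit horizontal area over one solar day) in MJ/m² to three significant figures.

Solar declination: sin δ = sin ε · sin L_s = sin 23.44° × sin 114.8° = 0.36110, so δ = +21.168°.
cos h₀ = −tan(-81.7°) tan(+21.168°) = 2.6544 ≥ 1 ⇒ polar night, h₀ = 0 and Q̄ = 0.
Daily total = Q̄ × 24.00 h × 3600 s/h = 0.00 MJ/m².

0.00 MJ/m²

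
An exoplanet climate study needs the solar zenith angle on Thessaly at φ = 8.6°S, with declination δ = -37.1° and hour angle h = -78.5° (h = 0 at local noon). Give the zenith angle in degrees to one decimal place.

cos θ_z = sin φ sin δ + cos φ cos δ cos h = 0.090201 + 0.157225 = 0.247426.
θ_z = arccos(0.247426) = 75.7°.

θ_z = 75.7°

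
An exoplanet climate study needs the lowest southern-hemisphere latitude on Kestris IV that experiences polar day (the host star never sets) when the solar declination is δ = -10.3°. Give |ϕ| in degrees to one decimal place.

Polar day requires cos h₀ = −tan ϕ tan δ ≤ −1, i.e. tan ϕ tan δ ≥ 1.
The boundary is |tan ϕ| · |tan δ| = 1, so |ϕ| = 90° − |δ| = 90° − 10.3° = 79.7° in the southern hemisphere.

|ϕ| = 79.7°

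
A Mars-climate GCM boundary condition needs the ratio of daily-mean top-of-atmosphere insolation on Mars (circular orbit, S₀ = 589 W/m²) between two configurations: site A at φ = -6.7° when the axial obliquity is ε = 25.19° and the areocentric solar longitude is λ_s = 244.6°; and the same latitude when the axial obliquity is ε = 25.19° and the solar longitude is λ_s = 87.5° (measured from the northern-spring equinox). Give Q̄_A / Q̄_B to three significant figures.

Q̄_A / Q̄_B ≈ 1.20

— Configuration A (φ=-6.7°):
sin δ = sin 25.19° × sin 244.6° = -0.38448, so δ = -22.611°.
cos H₀ = −tan(-6.7°) tan(-22.611°) = -0.0489, H₀ = 1.6197 rad.
Bracket: H₀ sin φ sin δ + cos φ cos δ sin H₀ = 1.6197×-0.11667×-0.38448 + 0.99317×0.92313×0.99880 = 0.072655 + 0.915725 = 0.988380.
Q̄ = (S₀/π) × [bracket] = (589/π) × 0.988380 = 185.31 W/m².
— Configuration B (φ=-6.7°):
Solar declination: sin δ = sin ε · sin λ_s = sin 25.19° × sin 87.5° = 0.42522, so δ = +25.164°.
cos H₀ = −tan(-6.7°) tan(+25.164°) = 0.0552, H₀ = 1.5156 rad.
Bracket: H₀ sin φ sin δ + cos φ cos δ sin H₀ = 1.5156×-0.11667×0.42522 + 0.99317×0.90509×0.99848 = -0.075190 + 0.897542 = 0.822352.
Q̄ = (S₀/π) × [bracket] = (589/π) × 0.822352 = 154.18 W/m².
Ratio Q̄_A / Q̄_B = 185.31 / 154.18 = 1.202.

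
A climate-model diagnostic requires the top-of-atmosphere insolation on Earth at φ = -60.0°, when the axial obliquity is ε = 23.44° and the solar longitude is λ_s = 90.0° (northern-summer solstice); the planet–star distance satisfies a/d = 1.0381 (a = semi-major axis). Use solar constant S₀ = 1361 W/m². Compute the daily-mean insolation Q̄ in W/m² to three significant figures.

Solar declination: sin δ = sin ε · sin λ_s = sin 23.44° × sin 90.0° = 0.39779, so δ = +23.440°.
cos H₀ = −tan(-60.0°) tan(+23.440°) = 0.7510, H₀ = 0.7213 rad.
Bracket: H₀ sin φ sin δ + cos φ cos δ sin H₀ = 0.7213×-0.86603×0.39779 + 0.50000×0.91748×0.66035 = -0.248486 + 0.302929 = 0.054443.
Inverse-square distance factor (a/d)² = 1.0381² = 1.077652.
Q̄ = (S₀/π) × 1.077652 × [bracket] = (1361/π) × 1.077652 × 0.054443 = 25.42 W/m².

Q̄ ≈ 25.4 W/m²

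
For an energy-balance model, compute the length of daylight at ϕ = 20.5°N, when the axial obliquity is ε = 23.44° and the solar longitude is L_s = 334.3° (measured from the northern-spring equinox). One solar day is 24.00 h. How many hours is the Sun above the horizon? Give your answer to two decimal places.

Solar declination: sin δ = sin ε · sin L_s = sin 23.44° × sin 334.3° = -0.17250, so δ = -9.933°.
cos h₀ = −tan ϕ · tan δ = −tan(+20.5°) × tan(-9.933°) = 0.0655, so h₀ = 1.5053 rad = 86.25°.
Daylight = 2h₀/(2π) × 24.00 h = (1.5053/π) × 24.00 = 11.50 h.

11.50 h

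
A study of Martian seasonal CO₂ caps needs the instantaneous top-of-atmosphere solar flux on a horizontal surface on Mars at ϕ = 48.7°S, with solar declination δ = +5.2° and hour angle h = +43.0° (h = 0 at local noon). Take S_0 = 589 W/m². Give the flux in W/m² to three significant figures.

cos θ_z = sin ϕ sin δ + cos ϕ cos δ cos h = -0.068089 + 0.480708 = 0.412619.
Flux = S_0 · cos θ_z = 589 × 0.412619 = 243.0 W/m².

243 W/m²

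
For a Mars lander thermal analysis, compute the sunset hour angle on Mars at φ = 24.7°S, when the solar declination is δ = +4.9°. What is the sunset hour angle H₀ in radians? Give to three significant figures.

cos H₀ = −tan φ · tan δ = −tan(-24.7°) × tan(+4.900°) = 0.0394, so H₀ = 1.5314 rad = 87.74°.

H₀ = 1.53 rad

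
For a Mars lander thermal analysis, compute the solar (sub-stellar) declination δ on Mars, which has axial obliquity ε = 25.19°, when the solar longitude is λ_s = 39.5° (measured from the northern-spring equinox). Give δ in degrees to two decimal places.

sin δ = sin ε · sin λ_s = sin 25.19° × sin 39.5° = 0.270728.
δ = arcsin(0.270728) = +15.71°.

δ = +15.71°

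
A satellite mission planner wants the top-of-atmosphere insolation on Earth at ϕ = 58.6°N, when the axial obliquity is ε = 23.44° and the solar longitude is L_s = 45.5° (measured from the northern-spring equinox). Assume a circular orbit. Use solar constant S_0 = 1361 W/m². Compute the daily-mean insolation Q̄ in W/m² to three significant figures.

Solar declination: sin δ = sin ε · sin L_s = sin 23.44° × sin 45.5° = 0.28372, so δ = +16.483°.
cos h₀ = −tan(+58.6°) tan(+16.483°) = -0.4847, h₀ = 2.0769 rad.
Bracket: h₀ sin ϕ sin δ + cos ϕ cos δ sin h₀ = 2.0769×0.85355×0.28372 + 0.52101×0.95891×0.87466 = 0.502961 + 0.436982 = 0.939943.
Q̄ = (S_0/π) × [bracket] = (1361/π) × 0.939943 = 407.2 W/m².

Q̄ ≈ 407 W/m²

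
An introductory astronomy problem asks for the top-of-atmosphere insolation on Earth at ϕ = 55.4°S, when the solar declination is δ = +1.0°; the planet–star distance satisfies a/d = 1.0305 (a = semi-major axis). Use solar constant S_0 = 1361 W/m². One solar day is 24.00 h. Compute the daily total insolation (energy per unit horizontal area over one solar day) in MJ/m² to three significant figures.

21.7 MJ/m²

cos h₀ = −tan(-55.4°) tan(+1.000°) = 0.0253, h₀ = 1.5455 rad.
Bracket: h₀ sin ϕ sin δ + cos ϕ cos δ sin h₀ = 1.5455×-0.82314×0.01745 + 0.56784×0.99985×0.99968 = -0.022199 + 0.567573 = 0.545374.
Inverse-square distance factor (a/d)² = 1.0305² = 1.061930.
Q̄ = (S_0/π) × 1.061930 × [bracket] = (1361/π) × 1.061930 × 0.545374 = 250.90 W/m².
Daily total = Q̄ × 24.00 h × 3600 s/h = 250.90 × 24.00 × 3600 / 10⁶ = 21.68 MJ/m².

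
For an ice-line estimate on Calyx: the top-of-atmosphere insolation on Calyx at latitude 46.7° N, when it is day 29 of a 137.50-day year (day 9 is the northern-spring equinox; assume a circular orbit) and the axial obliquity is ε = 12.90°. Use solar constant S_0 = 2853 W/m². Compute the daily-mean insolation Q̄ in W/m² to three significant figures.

Q̄ ≈ 808 W/m²

Solar longitude: L_s = 360° × (29 − 9)/137.50 = 52.364°.
sin δ = sin 12.90° × sin 52.364° = 0.17679, so δ = +10.183°.
cos h₀ = −tan(+46.7°) tan(+10.183°) = -0.1906, h₀ = 1.7626 rad.
Bracket: h₀ sin ϕ sin δ + cos ϕ cos δ sin h₀ = 1.7626×0.72777×0.17679 + 0.68582×0.98425×0.98167 = 0.226780 + 0.662645 = 0.889425.
Q̄ = (S_0/π) × [bracket] = (2853/π) × 0.889425 = 807.7 W/m².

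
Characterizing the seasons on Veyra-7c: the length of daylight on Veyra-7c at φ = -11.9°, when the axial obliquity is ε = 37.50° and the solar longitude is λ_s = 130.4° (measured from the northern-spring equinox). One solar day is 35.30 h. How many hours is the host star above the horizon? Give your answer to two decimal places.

16.41 h

Solar declination: sin δ = sin ε · sin λ_s = sin 37.50° × sin 130.4° = 0.46360, so δ = +27.619°.
cos H₀ = −tan φ · tan δ = −tan(-11.9°) × tan(+27.619°) = 0.1103, so H₀ = 1.4603 rad = 83.67°.
Daylight = 2H₀/(2π) × 35.30 h = (1.4603/π) × 35.30 = 16.41 h.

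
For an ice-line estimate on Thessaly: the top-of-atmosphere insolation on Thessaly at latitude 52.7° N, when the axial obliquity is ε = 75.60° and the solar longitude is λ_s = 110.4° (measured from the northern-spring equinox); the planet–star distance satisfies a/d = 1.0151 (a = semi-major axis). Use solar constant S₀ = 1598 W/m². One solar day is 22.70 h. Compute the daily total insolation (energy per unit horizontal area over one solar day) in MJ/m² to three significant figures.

Solar declination: sin δ = sin ε · sin λ_s = sin 75.60° × sin 110.4° = 0.90784, so δ = +65.208°.
cos H₀ = −tan(+52.7°) tan(+65.208°) = -2.8419 ≤ −1 ⇒ polar day, H₀ = π.
Bracket: H₀ sin φ sin δ + cos φ cos δ sin H₀ = 3.1416×0.79547×0.90784 + 0.60599×0.41933×0.00000 = 2.268736 + 0.000000 = 2.268736.
Inverse-square distance factor (a/d)² = 1.0151² = 1.030428.
Q̄ = (S₀/π) × 1.030428 × [bracket] = (1598/π) × 1.030428 × 2.268736 = 1189.1 W/m².
Daily total = Q̄ × 22.70 h × 3600 s/h = 1189.1 × 22.70 × 3600 / 10⁶ = 97.17 MJ/m².

97.2 MJ/m²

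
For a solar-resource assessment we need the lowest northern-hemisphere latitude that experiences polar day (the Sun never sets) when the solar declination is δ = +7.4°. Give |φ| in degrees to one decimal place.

Polar day requires cos H₀ = −tan φ tan δ ≤ −1, i.e. tan φ tan δ ≥ 1.
The boundary is |tan φ| · |tan δ| = 1, so |φ| = 90° − |δ| = 90° − 7.4° = 82.6° in the northern hemisphere.

|φ| = 82.6°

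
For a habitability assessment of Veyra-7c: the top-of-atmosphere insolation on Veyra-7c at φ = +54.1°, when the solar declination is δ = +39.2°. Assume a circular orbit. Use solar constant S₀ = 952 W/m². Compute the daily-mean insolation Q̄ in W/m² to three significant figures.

Q̄ ≈ 487 W/m²

cos H₀ = −tan(+54.1°) tan(+39.200°) = -1.1267 ≤ −1 ⇒ polar day, H₀ = π.
Bracket: H₀ sin φ sin δ + cos φ cos δ sin H₀ = 3.1416×0.81004×0.63203 + 0.58637×0.77494×0.00000 = 1.608404 + 0.000000 = 1.608404.
Q̄ = (S₀/π) × [bracket] = (952/π) × 1.608404 = 487.4 W/m².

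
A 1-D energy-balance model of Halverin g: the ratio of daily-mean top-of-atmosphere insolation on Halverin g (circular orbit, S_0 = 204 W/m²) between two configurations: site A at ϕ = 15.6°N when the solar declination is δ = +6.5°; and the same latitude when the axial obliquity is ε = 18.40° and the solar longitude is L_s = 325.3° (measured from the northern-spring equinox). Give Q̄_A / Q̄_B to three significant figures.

Q̄_A / Q̄_B ≈ 1.15

— Configuration A (ϕ=+15.6°):
cos h₀ = −tan(+15.6°) tan(+6.500°) = -0.0318, h₀ = 1.6026 rad.
Bracket: h₀ sin ϕ sin δ + cos ϕ cos δ sin h₀ = 1.6026×0.26892×0.11320 + 0.96316×0.99357×0.99949 = 0.048786 + 0.956479 = 1.005265.
Q̄ = (S_0/π) × [bracket] = (204/π) × 1.005265 = 65.277 W/m².
— Configuration B (ϕ=+15.6°):
Solar declination: sin δ = sin ε · sin L_s = sin 18.40° × sin 325.3° = -0.17969, so δ = -10.352°.
cos h₀ = −tan(+15.6°) tan(-10.352°) = 0.0510, h₀ = 1.5198 rad.
Bracket: h₀ sin ϕ sin δ + cos ϕ cos δ sin h₀ = 1.5198×0.26892×-0.17969 + 0.96316×0.98372×0.99870 = -0.073440 + 0.946248 = 0.872808.
Q̄ = (S_0/π) × [bracket] = (204/π) × 0.872808 = 56.676 W/m².
Ratio Q̄_A / Q̄_B = 65.277 / 56.676 = 1.152.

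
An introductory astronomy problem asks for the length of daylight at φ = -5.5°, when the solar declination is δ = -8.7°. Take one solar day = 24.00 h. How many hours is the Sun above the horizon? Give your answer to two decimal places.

cos H₀ = −tan φ · tan δ = −tan(-5.5°) × tan(-8.700°) = -0.0147, so H₀ = 1.5855 rad = 90.84°.
Daylight = 2H₀/(2π) × 24.00 h = (1.5855/π) × 24.00 = 12.11 h.

12.11 h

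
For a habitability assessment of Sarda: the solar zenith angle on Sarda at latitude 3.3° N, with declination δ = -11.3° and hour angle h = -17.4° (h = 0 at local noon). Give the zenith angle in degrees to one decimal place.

cos θ_z = sin φ sin δ + cos φ cos δ cos h = -0.011279 + 0.934190 = 0.922911.
θ_z = arccos(0.922911) = 22.6°.

θ_z = 22.6°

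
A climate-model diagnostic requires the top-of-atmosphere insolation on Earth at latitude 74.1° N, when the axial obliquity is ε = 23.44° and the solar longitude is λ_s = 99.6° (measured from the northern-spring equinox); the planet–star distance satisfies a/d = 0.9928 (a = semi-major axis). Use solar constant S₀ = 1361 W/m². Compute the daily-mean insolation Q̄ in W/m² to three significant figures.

Q̄ ≈ 506 W/m²

Solar declination: sin δ = sin ε · sin λ_s = sin 23.44° × sin 99.6° = 0.39222, so δ = +23.093°.
cos H₀ = −tan(+74.1°) tan(+23.093°) = -1.4968 ≤ −1 ⇒ polar day, H₀ = π.
Bracket: H₀ sin φ sin δ + cos φ cos δ sin H₀ = 3.1416×0.96174×0.39222 + 0.27396×0.91987×0.00000 = 1.185054 + 0.000000 = 1.185054.
Inverse-square distance factor (a/d)² = 0.9928² = 0.985652.
Q̄ = (S₀/π) × 0.985652 × [bracket] = (1361/π) × 0.985652 × 1.185054 = 506.0 W/m².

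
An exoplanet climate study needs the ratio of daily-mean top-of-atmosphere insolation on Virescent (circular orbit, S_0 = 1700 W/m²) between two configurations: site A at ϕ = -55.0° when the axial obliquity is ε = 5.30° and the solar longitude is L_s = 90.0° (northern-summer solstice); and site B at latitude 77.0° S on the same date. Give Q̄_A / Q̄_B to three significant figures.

— Configuration A (ϕ=-55.0°):
Solar declination: sin δ = sin ε · sin L_s = sin 5.30° × sin 90.0° = 0.09237, so δ = +5.300°.
cos h₀ = −tan(-55.0°) tan(+5.300°) = 0.1325, h₀ = 1.4379 rad.
Bracket: h₀ sin ϕ sin δ + cos ϕ cos δ sin h₀ = 1.4379×-0.81915×0.09237 + 0.57358×0.99572×0.99118 = -0.108799 + 0.566088 = 0.457289.
Q̄ = (S_0/π) × [bracket] = (1700/π) × 0.457289 = 247.45 W/m².
— Configuration B (ϕ=-77.0°):
cos h₀ = −tan(-77.0°) tan(+5.300°) = 0.4018, h₀ = 1.1573 rad.
Bracket: h₀ sin ϕ sin δ + cos ϕ cos δ sin h₀ = 1.1573×-0.97437×0.09237 + 0.22495×0.99572×0.91572 = -0.104160 + 0.205110 = 0.100950.
Q̄ = (S_0/π) × [bracket] = (1700/π) × 0.100950 = 54.627 W/m².
Ratio Q̄_A / Q̄_B = 247.45 / 54.627 = 4.530.

Q̄_A / Q̄_B ≈ 4.53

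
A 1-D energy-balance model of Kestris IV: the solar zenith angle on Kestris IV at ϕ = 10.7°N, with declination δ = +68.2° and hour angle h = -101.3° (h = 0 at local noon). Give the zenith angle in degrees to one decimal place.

θ_z = 84.2°

cos θ_z = sin ϕ sin δ + cos ϕ cos δ cos h = 0.172389 + -0.071503 = 0.100886.
θ_z = arccos(0.100886) = 84.2°.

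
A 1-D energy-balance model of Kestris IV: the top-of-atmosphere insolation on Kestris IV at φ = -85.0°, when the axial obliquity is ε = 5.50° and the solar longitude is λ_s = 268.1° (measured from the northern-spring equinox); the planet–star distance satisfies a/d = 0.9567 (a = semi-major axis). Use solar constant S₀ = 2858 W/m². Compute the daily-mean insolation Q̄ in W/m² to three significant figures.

Solar declination: sin δ = sin ε · sin λ_s = sin 5.50° × sin 268.1° = -0.09579, so δ = -5.497°.
cos H₀ = −tan(-85.0°) tan(-5.497°) = -1.1000 ≤ −1 ⇒ polar day, H₀ = π.
Bracket: H₀ sin φ sin δ + cos φ cos δ sin H₀ = 3.1416×-0.99619×-0.09579 + 0.08716×0.99540×0.00000 = 0.299787 + 0.000000 = 0.299787.
Inverse-square distance factor (a/d)² = 0.9567² = 0.915275.
Q̄ = (S₀/π) × 0.915275 × [bracket] = (2858/π) × 0.915275 × 0.299787 = 249.6 W/m².

Q̄ ≈ 250 W/m²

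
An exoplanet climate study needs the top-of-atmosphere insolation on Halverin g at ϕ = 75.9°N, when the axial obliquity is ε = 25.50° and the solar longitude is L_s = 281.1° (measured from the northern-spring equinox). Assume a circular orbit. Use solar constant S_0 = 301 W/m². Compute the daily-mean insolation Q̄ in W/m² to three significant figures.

Q̄ ≈ 0.00 W/m²

Solar declination: sin δ = sin ε · sin L_s = sin 25.50° × sin 281.1° = -0.42246, so δ = -24.990°.
cos h₀ = −tan(+75.9°) tan(-24.990°) = 1.8556 ≥ 1 ⇒ polar night, h₀ = 0 and Q̄ = 0.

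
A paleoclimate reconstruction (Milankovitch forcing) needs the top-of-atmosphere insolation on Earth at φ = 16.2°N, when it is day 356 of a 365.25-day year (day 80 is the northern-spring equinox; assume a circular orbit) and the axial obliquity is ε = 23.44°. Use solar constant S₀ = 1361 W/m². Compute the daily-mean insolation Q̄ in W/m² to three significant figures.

Solar longitude: λ_s = 360° × (356 − 80)/365.25 = 272.033°.
sin δ = sin 23.44° × sin 272.033° = -0.39754, so δ = -23.424°.
cos H₀ = −tan(+16.2°) tan(-23.424°) = 0.1259, H₀ = 1.4446 rad.
Bracket: H₀ sin φ sin δ + cos φ cos δ sin H₀ = 1.4446×0.27899×-0.39754 + 0.96029×0.91759×0.99205 = -0.160220 + 0.874147 = 0.713927.
Q̄ = (S₀/π) × [bracket] = (1361/π) × 0.713927 = 309.3 W/m².

Q̄ ≈ 309 W/m²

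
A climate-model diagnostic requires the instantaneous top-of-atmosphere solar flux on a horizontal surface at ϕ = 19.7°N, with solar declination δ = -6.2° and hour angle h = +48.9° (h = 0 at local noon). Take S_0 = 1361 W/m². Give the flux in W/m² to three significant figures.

cos θ_z = sin ϕ sin δ + cos ϕ cos δ cos h = -0.036406 + 0.615279 = 0.578873.
Flux = S_0 · cos θ_z = 1361 × 0.578873 = 787.8 W/m².

788 W/m²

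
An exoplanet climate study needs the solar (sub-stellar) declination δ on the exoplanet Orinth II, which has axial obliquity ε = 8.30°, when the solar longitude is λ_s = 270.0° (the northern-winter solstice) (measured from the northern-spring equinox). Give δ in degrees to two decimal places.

sin δ = sin ε · sin λ_s = sin 8.30° × sin 270.0° = -0.144356.
δ = arcsin(-0.144356) = -8.30°.

δ = -8.30°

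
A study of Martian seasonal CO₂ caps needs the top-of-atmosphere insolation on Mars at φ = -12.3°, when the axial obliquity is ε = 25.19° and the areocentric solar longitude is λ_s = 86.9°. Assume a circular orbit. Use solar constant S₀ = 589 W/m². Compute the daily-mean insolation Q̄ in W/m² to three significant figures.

sin δ = sin 25.19° × sin 86.9° = 0.42500, so δ = +25.151°.
cos H₀ = −tan(-12.3°) tan(+25.151°) = 0.1024, H₀ = 1.4682 rad.
Bracket: H₀ sin φ sin δ + cos φ cos δ sin H₀ = 1.4682×-0.21303×0.42500 + 0.97705×0.90519×0.99475 = -0.132928 + 0.879773 = 0.746845.
Q̄ = (S₀/π) × [bracket] = (589/π) × 0.746845 = 140.0 W/m².

Q̄ ≈ 140 W/m²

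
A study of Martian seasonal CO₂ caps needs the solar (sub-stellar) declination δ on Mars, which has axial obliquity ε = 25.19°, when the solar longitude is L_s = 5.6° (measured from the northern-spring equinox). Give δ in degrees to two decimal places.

sin δ = sin ε · sin L_s = sin 25.19° × sin 5.6° = 0.041533.
δ = arcsin(0.041533) = +2.38°.

δ = +2.38°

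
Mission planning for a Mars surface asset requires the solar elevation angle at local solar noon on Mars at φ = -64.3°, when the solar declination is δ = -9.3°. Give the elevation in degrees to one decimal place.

35.0°

At local noon the hour angle is zero, so the zenith angle equals |φ − δ| = |-64.3° − (-9.300°)| = 55.000°.
Elevation = 90° − 55.000° = 35.0°.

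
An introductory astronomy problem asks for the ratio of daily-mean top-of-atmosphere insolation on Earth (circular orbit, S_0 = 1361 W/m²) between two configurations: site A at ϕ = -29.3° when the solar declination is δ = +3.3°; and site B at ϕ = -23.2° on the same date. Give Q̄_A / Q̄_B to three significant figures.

Q̄_A / Q̄_B ≈ 0.937

— Configuration A (ϕ=-29.3°):
cos h₀ = −tan(-29.3°) tan(+3.300°) = 0.0324, h₀ = 1.5384 rad.
Bracket: h₀ sin ϕ sin δ + cos ϕ cos δ sin h₀ = 1.5384×-0.48938×0.05756 + 0.87207×0.99834×0.99948 = -0.043335 + 0.870170 = 0.826835.
Q̄ = (S_0/π) × [bracket] = (1361/π) × 0.826835 = 358.20 W/m².
— Configuration B (ϕ=-23.2°):
cos h₀ = −tan(-23.2°) tan(+3.300°) = 0.0247, h₀ = 1.5461 rad.
Bracket: h₀ sin ϕ sin δ + cos ϕ cos δ sin h₀ = 1.5461×-0.39394×0.05756 + 0.91914×0.99834×0.99969 = -0.035058 + 0.917330 = 0.882272.
Q̄ = (S_0/π) × [bracket] = (1361/π) × 0.882272 = 382.22 W/m².
Ratio Q̄_A / Q̄_B = 358.20 / 382.22 = 0.9372.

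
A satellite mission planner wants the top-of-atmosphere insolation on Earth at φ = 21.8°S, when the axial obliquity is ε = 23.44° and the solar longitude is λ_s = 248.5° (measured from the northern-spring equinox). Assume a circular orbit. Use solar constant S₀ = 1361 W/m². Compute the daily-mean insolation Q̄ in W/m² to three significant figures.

Q̄ ≈ 472 W/m²

Solar declination: sin δ = sin ε · sin λ_s = sin 23.44° × sin 248.5° = -0.37011, so δ = -21.722°.
cos H₀ = −tan(-21.8°) tan(-21.722°) = -0.1593, H₀ = 1.7308 rad.
Bracket: H₀ sin φ sin δ + cos φ cos δ sin H₀ = 1.7308×-0.37137×-0.37011 + 0.92849×0.92899×0.98722 = 0.237895 + 0.851534 = 1.089429.
Q̄ = (S₀/π) × [bracket] = (1361/π) × 1.089429 = 472.0 W/m².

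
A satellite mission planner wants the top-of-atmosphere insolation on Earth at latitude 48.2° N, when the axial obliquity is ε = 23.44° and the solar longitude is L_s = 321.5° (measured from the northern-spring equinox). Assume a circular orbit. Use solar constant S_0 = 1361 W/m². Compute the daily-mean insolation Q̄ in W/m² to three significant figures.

Q̄ ≈ 166 W/m²

Solar declination: sin δ = sin ε · sin L_s = sin 23.44° × sin 321.5° = -0.24763, so δ = -14.337°.
cos h₀ = −tan(+48.2°) tan(-14.337°) = 0.2859, h₀ = 1.2809 rad.
Bracket: h₀ sin ϕ sin δ + cos ϕ cos δ sin h₀ = 1.2809×0.74548×-0.24763 + 0.66653×0.96885×0.95827 = -0.236458 + 0.618820 = 0.382362.
Q̄ = (S_0/π) × [bracket] = (1361/π) × 0.382362 = 165.6 W/m².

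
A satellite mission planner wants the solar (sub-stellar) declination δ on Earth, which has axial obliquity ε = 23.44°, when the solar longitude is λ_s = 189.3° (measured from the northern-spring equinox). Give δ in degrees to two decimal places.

sin δ = sin ε · sin λ_s = sin 23.44° × sin 189.3° = -0.064284.
δ = arcsin(-0.064284) = -3.69°.

δ = -3.69°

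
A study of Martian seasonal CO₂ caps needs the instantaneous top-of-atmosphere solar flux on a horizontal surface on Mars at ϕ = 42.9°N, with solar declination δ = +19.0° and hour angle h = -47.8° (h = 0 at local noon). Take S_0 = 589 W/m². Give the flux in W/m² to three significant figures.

cos θ_z = sin ϕ sin δ + cos ϕ cos δ cos h = 0.221621 + 0.465256 = 0.686877.
Flux = S_0 · cos θ_z = 589 × 0.686877 = 404.6 W/m².

405 W/m²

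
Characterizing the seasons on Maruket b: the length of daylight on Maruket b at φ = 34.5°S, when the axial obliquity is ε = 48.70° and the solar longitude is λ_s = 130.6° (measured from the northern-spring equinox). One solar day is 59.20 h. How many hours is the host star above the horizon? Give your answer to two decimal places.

Solar declination: sin δ = sin ε · sin λ_s = sin 48.70° × sin 130.6° = 0.57041, so δ = +34.779°.
cos H₀ = −tan φ · tan δ = −tan(-34.5°) × tan(+34.779°) = 0.4773, so H₀ = 1.0732 rad = 61.49°.
Daylight = 2H₀/(2π) × 59.20 h = (1.0732/π) × 59.20 = 20.22 h.

20.22 h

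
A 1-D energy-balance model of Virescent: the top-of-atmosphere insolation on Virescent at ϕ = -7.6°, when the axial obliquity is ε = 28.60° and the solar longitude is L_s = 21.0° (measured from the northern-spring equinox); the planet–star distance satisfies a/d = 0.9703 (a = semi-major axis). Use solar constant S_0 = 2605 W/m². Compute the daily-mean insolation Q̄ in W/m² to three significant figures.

Q̄ ≈ 735 W/m²

Solar declination: sin δ = sin ε · sin L_s = sin 28.60° × sin 21.0° = 0.17155, so δ = +9.878°.
cos h₀ = −tan(-7.6°) tan(+9.878°) = 0.0232, h₀ = 1.5476 rad.
Bracket: h₀ sin ϕ sin δ + cos ϕ cos δ sin h₀ = 1.5476×-0.13226×0.17155 + 0.99122×0.98518×0.99973 = -0.035114 + 0.976266 = 0.941152.
Inverse-square distance factor (a/d)² = 0.9703² = 0.941482.
Q̄ = (S_0/π) × 0.941482 × [bracket] = (2605/π) × 0.941482 × 0.941152 = 734.7 W/m².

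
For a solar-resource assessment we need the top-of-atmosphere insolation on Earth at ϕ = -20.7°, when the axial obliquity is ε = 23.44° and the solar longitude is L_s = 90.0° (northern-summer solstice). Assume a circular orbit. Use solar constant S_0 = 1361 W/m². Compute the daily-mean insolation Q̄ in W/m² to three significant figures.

Q̄ ≈ 281 W/m²

Solar declination: sin δ = sin ε · sin L_s = sin 23.44° × sin 90.0° = 0.39779, so δ = +23.440°.
cos h₀ = −tan(-20.7°) tan(+23.440°) = 0.1638, h₀ = 1.4062 rad.
Bracket: h₀ sin ϕ sin δ + cos ϕ cos δ sin h₀ = 1.4062×-0.35347×0.39779 + 0.93544×0.91748×0.98649 = -0.197721 + 0.846653 = 0.648932.
Q̄ = (S_0/π) × [bracket] = (1361/π) × 0.648932 = 281.1 W/m².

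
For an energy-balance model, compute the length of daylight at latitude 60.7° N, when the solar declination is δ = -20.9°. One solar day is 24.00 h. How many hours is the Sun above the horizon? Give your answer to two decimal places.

6.28 h

cos H₀ = −tan φ · tan δ = −tan(+60.7°) × tan(-20.900°) = 0.6805, so H₀ = 0.8224 rad = 47.12°.
Daylight = 2H₀/(2π) × 24.00 h = (0.8224/π) × 24.00 = 6.28 h.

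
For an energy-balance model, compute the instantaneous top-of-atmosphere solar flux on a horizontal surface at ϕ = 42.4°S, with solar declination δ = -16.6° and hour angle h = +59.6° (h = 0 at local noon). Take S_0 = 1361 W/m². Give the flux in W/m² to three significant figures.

cos θ_z = sin ϕ sin δ + cos ϕ cos δ cos h = 0.192640 + 0.358109 = 0.550749.
Flux = S_0 · cos θ_z = 1361 × 0.550749 = 749.6 W/m².

750 W/m²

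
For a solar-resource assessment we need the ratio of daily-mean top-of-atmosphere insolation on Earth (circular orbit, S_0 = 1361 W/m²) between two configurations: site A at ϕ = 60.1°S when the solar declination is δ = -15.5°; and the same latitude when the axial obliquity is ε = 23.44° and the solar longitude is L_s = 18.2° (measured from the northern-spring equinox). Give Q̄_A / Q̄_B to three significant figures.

— Configuration A (ϕ=-60.1°):
cos h₀ = −tan(-60.1°) tan(-15.500°) = -0.4823, h₀ = 2.0741 rad.
Bracket: h₀ sin ϕ sin δ + cos ϕ cos δ sin h₀ = 2.0741×-0.86690×-0.26724 + 0.49849×0.96363×0.87602 = 0.480507 + 0.420805 = 0.901312.
Q̄ = (S_0/π) × [bracket] = (1361/π) × 0.901312 = 390.47 W/m².
— Configuration B (ϕ=-60.1°):
Solar declination: sin δ = sin ε · sin L_s = sin 23.44° × sin 18.2° = 0.12424, so δ = +7.137°.
cos h₀ = −tan(-60.1°) tan(+7.137°) = 0.2178, h₀ = 1.3513 rad.
Bracket: h₀ sin ϕ sin δ + cos ϕ cos δ sin h₀ = 1.3513×-0.86690×0.12424 + 0.49849×0.99225×0.97600 = -0.145540 + 0.482756 = 0.337216.
Q̄ = (S_0/π) × [bracket] = (1361/π) × 0.337216 = 146.09 W/m².
Ratio Q̄_A / Q̄_B = 390.47 / 146.09 = 2.673.

Q̄_A / Q̄_B ≈ 2.67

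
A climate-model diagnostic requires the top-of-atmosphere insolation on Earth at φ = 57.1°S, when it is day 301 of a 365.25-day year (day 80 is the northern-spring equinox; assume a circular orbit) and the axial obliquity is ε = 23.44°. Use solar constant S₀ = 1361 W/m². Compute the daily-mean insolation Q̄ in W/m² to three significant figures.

Solar longitude: λ_s = 360° × (301 − 80)/365.25 = 217.823°.
sin δ = sin 23.44° × sin 217.823° = -0.24394, so δ = -14.119°.
cos H₀ = −tan(-57.1°) tan(-14.119°) = -0.3888, H₀ = 1.9701 rad.
Bracket: H₀ sin φ sin δ + cos φ cos δ sin H₀ = 1.9701×-0.83962×-0.24394 + 0.54317×0.96979×0.92132 = 0.403510 + 0.485315 = 0.888825.
Q̄ = (S₀/π) × [bracket] = (1361/π) × 0.888825 = 385.1 W/m².

Q̄ ≈ 385 W/m²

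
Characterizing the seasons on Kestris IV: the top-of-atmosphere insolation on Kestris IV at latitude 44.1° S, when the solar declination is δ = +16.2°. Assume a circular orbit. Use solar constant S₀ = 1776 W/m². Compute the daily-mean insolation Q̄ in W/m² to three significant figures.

cos H₀ = −tan(-44.1°) tan(+16.200°) = 0.2815, H₀ = 1.2854 rad.
Bracket: H₀ sin φ sin δ + cos φ cos δ sin H₀ = 1.2854×-0.69591×0.27899 + 0.71813×0.96029×0.95955 = -0.249563 + 0.661718 = 0.412155.
Q̄ = (S₀/π) × [bracket] = (1776/π) × 0.412155 = 233.0 W/m².

Q̄ ≈ 233 W/m²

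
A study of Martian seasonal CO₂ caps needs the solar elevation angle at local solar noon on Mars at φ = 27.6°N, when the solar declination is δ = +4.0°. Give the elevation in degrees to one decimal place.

66.4°

At local noon the hour angle is zero, so the zenith angle equals |φ − δ| = |+27.6° − (+4.000°)| = 23.600°.
Elevation = 90° − 23.600° = 66.4°.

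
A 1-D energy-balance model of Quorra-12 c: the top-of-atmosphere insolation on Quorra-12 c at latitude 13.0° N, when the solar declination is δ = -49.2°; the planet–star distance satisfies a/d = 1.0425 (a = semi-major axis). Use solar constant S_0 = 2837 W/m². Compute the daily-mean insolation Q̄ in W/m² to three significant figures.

Q̄ ≈ 385 W/m²

cos h₀ = −tan(+13.0°) tan(-49.200°) = 0.2675, h₀ = 1.3000 rad.
Bracket: h₀ sin ϕ sin δ + cos ϕ cos δ sin h₀ = 1.3000×0.22495×-0.75700 + 0.97437×0.65342×0.96357 = -0.221373 + 0.613479 = 0.392106.
Inverse-square distance factor (a/d)² = 1.0425² = 1.086806.
Q̄ = (S_0/π) × 1.086806 × [bracket] = (2837/π) × 1.086806 × 0.392106 = 384.8 W/m².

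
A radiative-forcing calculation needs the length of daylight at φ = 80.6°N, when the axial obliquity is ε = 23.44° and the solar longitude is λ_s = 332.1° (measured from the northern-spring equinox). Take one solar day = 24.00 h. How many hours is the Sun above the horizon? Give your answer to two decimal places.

Solar declination: sin δ = sin ε · sin λ_s = sin 23.44° × sin 332.1° = -0.18614, so δ = -10.727°.
cos H₀ = −tan φ · tan δ = 1.1444 ≥ 1, so the Sun never rises (polar night) and H₀ = 0.
Daylight = 2H₀/(2π) × 24.00 h = (0.0000/π) × 24.00 = 0.00 h.

0.00 h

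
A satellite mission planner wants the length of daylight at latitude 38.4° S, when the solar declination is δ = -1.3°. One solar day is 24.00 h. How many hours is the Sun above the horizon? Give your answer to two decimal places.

cos H₀ = −tan φ · tan δ = −tan(-38.4°) × tan(-1.300°) = -0.0180, so H₀ = 1.5888 rad = 91.03°.
Daylight = 2H₀/(2π) × 24.00 h = (1.5888/π) × 24.00 = 12.14 h.

12.14 h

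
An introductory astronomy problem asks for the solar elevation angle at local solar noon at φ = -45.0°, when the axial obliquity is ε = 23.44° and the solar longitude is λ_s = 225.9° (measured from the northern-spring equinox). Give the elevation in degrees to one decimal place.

Solar declination: sin δ = sin ε · sin λ_s = sin 23.44° × sin 225.9° = -0.28566, so δ = -16.598°.
At local noon the hour angle is zero, so the zenith angle equals |φ − δ| = |-45.0° − (-16.598°)| = 28.402°.
Elevation = 90° − 28.402° = 61.6°.

61.6°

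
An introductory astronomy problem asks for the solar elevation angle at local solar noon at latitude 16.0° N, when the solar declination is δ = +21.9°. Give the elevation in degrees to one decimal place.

84.1°

At local noon the hour angle is zero, so the zenith angle equals |φ − δ| = |+16.0° − (+21.900°)| = 5.900°.
Elevation = 90° − 5.900° = 84.1°.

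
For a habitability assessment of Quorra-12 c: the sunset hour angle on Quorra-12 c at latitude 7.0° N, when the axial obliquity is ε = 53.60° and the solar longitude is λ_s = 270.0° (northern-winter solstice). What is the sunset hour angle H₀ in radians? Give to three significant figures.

H₀ = 1.40 rad

Solar declination: sin δ = sin ε · sin λ_s = sin 53.60° × sin 270.0° = -0.80489, so δ = -53.600°.
cos H₀ = −tan φ · tan δ = −tan(+7.0°) × tan(-53.600°) = 0.1665, so H₀ = 1.4035 rad = 80.41°.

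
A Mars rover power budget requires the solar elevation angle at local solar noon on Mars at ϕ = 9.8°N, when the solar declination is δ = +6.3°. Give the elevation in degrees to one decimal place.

At local noon the hour angle is zero, so the zenith angle equals |ϕ − δ| = |+9.8° − (+6.300°)| = 3.500°.
Elevation = 90° − 3.500° = 86.5°.

86.5°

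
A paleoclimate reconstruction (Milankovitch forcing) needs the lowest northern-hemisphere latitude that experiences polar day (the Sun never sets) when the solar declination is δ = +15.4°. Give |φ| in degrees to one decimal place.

|φ| = 74.6°

Polar day requires cos H₀ = −tan φ tan δ ≤ −1, i.e. tan φ tan δ ≥ 1.
The boundary is |tan φ| · |tan δ| = 1, so |φ| = 90° − |δ| = 90° − 15.4° = 74.6° in the northern hemisphere.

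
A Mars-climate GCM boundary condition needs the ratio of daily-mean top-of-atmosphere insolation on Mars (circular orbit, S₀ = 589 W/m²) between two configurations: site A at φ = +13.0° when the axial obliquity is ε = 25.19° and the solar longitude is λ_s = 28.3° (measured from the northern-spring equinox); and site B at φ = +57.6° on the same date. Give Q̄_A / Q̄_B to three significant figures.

— Configuration A (φ=+13.0°):
Solar declination: sin δ = sin ε · sin λ_s = sin 25.19° × sin 28.3° = 0.20178, so δ = +11.641°.
cos H₀ = −tan(+13.0°) tan(+11.641°) = -0.0476, H₀ = 1.6184 rad.
Bracket: H₀ sin φ sin δ + cos φ cos δ sin H₀ = 1.6184×0.22495×0.20178 + 0.97437×0.97943×0.99887 = 0.073460 + 0.953249 = 1.026709.
Q̄ = (S₀/π) × [bracket] = (589/π) × 1.026709 = 192.49 W/m².
— Configuration B (φ=+57.6°):
cos H₀ = −tan(+57.6°) tan(+11.641°) = -0.3246, H₀ = 1.9014 rad.
Bracket: H₀ sin φ sin δ + cos φ cos δ sin H₀ = 1.9014×0.84433×0.20178 + 0.53583×0.97943×0.94584 = 0.323939 + 0.496384 = 0.820323.
Q̄ = (S₀/π) × [bracket] = (589/π) × 0.820323 = 153.80 W/m².
Ratio Q̄_A / Q̄_B = 192.49 / 153.80 = 1.252.

Q̄_A / Q̄_B ≈ 1.25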